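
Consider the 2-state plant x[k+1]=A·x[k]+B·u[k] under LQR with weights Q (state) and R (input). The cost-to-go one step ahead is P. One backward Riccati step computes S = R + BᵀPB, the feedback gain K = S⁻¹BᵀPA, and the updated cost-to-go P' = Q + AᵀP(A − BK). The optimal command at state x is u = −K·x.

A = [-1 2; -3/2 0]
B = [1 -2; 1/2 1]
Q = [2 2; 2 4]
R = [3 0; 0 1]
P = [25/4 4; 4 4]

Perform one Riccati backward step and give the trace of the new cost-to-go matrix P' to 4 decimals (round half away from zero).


BᵀP = [8.2500 6.0000; -8.5000 -4.0000]
S = R + BᵀPB = [3 0; 0 1] + [11.2500 -10.5000; -10.5000 13.0000] = [14.2500 -10.5000; -10.5000 14.0000]
BᵀPA = [-17.2500 16.5000; 14.5000 -17.0000]
K = S⁻¹·BᵀPA = [-1.0000 0.5882; 0.2857 -0.7731]
A−BK = [0.5714 -0.1345; -1.2857 0.4790]
AᵀP(A−BK) = [5.8571 -3.1429; -3.1429 2.1513]
P' = Q + AᵀP(A−BK) = [7.8571 -1.1429; -1.1429 6.1513]
tr(P') = 14.0084

14.0084


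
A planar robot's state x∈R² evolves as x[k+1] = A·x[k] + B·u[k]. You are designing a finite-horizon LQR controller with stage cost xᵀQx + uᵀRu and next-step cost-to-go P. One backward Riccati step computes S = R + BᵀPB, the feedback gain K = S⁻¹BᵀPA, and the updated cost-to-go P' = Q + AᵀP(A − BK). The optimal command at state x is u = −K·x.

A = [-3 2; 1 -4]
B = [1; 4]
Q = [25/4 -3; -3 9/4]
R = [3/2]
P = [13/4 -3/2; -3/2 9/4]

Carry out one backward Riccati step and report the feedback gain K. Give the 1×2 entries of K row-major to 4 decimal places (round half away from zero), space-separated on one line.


BᵀP = [-2.7500 7.5000]
S = R + BᵀPB = [3/2] + [27.2500] = [28.7500]
BᵀPA = [15.7500 -35.5000]
K = S⁻¹·BᵀPA = [0.5478 -1.2348]
A−BK = [-3.5478 3.2348; -1.1913 0.9391]
AᵀP(A−BK) = [31.8717 -30.0522; -30.0522 29.1652]
P' = Q + AᵀP(A−BK) = [38.1217 -33.0522; -33.0522 31.4152]
tr(P') = 69.5370

0.5478 -1.2348


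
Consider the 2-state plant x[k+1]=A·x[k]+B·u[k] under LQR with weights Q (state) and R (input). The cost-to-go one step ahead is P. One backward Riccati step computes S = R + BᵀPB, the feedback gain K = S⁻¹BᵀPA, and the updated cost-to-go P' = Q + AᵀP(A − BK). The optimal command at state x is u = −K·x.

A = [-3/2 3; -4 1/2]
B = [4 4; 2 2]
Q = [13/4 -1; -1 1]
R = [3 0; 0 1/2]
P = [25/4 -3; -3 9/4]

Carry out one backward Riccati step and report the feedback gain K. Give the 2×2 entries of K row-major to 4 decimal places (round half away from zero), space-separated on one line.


0.0035 0.1238 0.0209 0.7430

BᵀP = [19.0000 -7.5000; 19.0000 -7.5000]
S = R + BᵀPB = [3 0; 0 1/2] + [61.0000 61.0000; 61.0000 61.0000] = [64.0000 61.0000; 61.0000 61.5000]
BᵀPA = [1.5000 53.2500; 1.5000 53.2500]
K = S⁻¹·BᵀPA = [0.0035 0.1238; 0.0209 0.7430]
A−BK = [-1.5977 -0.4674; -4.0488 -1.2337]
AᵀP(A−BK) = [14.0259 4.3247; 4.3247 1.6522]
P' = Q + AᵀP(A−BK) = [17.2759 3.3247; 3.3247 2.6522]
tr(P') = 19.9281


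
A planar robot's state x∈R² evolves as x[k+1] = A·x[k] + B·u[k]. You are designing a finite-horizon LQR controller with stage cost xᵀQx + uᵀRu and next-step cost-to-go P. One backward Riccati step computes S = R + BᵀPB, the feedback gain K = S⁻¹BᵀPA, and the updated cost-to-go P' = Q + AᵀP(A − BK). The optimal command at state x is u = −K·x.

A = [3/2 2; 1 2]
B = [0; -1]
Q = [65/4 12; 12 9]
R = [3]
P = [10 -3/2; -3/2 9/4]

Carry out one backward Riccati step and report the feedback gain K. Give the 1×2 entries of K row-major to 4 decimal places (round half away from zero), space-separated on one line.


BᵀP = [1.5000 -2.2500]
S = R + BᵀPB = [3] + [2.2500] = [5.2500]
BᵀPA = [0.0000 -1.5000]
K = S⁻¹·BᵀPA = [0.0000 -0.2857]
A−BK = [1.5000 2.0000; 1.0000 1.7143]
AᵀP(A−BK) = [20.2500 27.0000; 27.0000 36.5714]
P' = Q + AᵀP(A−BK) = [36.5000 39.0000; 39.0000 45.5714]
tr(P') = 82.0714

0.0000 -0.2857


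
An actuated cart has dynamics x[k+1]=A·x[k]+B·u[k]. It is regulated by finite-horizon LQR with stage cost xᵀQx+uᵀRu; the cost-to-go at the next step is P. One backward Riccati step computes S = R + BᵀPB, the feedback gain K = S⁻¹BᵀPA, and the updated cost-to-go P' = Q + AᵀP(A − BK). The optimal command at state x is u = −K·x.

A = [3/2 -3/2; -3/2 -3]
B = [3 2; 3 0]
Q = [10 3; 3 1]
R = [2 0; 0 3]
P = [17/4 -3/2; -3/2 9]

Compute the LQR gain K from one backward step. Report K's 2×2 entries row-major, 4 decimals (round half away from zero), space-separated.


BᵀP = [8.2500 22.5000; 8.5000 -3.0000]
S = R + BᵀPB = [2 0; 0 3] + [92.2500 16.5000; 16.5000 17.0000] = [94.2500 16.5000; 16.5000 20.0000]
BᵀPA = [-21.3750 -79.8750; 17.2500 -3.7500]
K = S⁻¹·BᵀPA = [-0.4416 -0.9522; 1.2268 0.5980]
A−BK = [0.3711 0.1604; -0.1753 -0.1435]
AᵀP(A−BK) = [5.9621 3.6434; 3.6434 3.2500]
P' = Q + AᵀP(A−BK) = [15.9621 6.6434; 6.6434 4.2500]
tr(P') = 20.2121

-0.4416 -0.9522 1.2268 0.5980


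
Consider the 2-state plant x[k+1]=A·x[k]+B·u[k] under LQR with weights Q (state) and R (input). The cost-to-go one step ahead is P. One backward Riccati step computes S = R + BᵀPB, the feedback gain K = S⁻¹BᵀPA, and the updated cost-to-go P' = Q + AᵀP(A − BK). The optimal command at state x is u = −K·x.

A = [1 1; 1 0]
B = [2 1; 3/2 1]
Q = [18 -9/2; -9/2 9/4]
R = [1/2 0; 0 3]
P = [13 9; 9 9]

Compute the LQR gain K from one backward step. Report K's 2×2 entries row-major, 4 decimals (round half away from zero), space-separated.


BᵀP = [39.5000 31.5000; 22.0000 18.0000]
S = R + BᵀPB = [1/2 0; 0 3] + [126.2500 71.0000; 71.0000 40.0000] = [126.7500 71.0000; 71.0000 43.0000]
BᵀPA = [71.0000 39.5000; 40.0000 22.0000]
K = S⁻¹·BᵀPA = [0.5205 0.3335; 0.0709 -0.0391]
A−BK = [-0.1118 0.3720; 0.1484 -0.4612]
AᵀP(A−BK) = [0.2126 -0.1173; -0.1173 0.6854]
P' = Q + AᵀP(A−BK) = [18.2126 -4.6173; -4.6173 2.9354]
tr(P') = 21.1480

0.5205 0.3335 0.0709 -0.0391


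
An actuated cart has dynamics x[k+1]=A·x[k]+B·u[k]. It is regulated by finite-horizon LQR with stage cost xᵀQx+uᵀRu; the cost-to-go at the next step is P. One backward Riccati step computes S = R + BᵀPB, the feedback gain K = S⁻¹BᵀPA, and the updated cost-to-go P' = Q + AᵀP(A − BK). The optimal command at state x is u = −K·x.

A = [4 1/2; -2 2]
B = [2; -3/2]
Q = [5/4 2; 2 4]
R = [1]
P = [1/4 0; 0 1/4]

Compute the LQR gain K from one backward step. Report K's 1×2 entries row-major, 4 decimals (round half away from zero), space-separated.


1.0732 -0.1951

BᵀP = [0.5000 -0.3750]
S = R + BᵀPB = [1] + [1.5625] = [2.5625]
BᵀPA = [2.7500 -0.5000]
K = S⁻¹·BᵀPA = [1.0732 -0.1951]
A−BK = [1.8537 0.8902; -0.3902 1.7073]
AᵀP(A−BK) = [2.0488 0.0366; 0.0366 0.9649]
P' = Q + AᵀP(A−BK) = [3.2988 2.0366; 2.0366 4.9649]
tr(P') = 8.2637


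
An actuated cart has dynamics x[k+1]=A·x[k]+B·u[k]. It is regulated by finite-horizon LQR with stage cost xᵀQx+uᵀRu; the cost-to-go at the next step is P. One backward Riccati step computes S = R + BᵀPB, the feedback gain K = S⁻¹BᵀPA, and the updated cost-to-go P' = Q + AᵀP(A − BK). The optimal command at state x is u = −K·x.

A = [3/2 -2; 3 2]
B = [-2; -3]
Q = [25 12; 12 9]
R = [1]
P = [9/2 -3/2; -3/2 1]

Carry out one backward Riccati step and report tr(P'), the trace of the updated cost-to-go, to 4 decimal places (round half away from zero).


BᵀP = [-4.5000 0.0000]
S = R + BᵀPB = [1] + [9.0000] = [10.0000]
BᵀPA = [-6.7500 9.0000]
K = S⁻¹·BᵀPA = [-0.6750 0.9000]
A−BK = [0.1500 -0.2000; 0.9750 4.7000]
AᵀP(A−BK) = [1.0688 3.0750; 3.0750 25.9000]
P' = Q + AᵀP(A−BK) = [26.0688 15.0750; 15.0750 34.9000]
tr(P') = 60.9688

60.9688


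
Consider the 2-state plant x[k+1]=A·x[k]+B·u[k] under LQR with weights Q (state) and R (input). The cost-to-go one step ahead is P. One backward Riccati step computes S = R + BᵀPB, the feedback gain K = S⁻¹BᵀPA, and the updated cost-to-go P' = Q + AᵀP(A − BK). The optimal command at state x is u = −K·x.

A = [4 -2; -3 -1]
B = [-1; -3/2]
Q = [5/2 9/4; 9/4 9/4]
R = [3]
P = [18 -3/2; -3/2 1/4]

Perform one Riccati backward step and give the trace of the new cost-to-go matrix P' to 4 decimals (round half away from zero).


BᵀP = [-15.7500 1.1250]
S = R + BᵀPB = [3] + [14.0625] = [17.0625]
BᵀPA = [-66.3750 30.3750]
K = S⁻¹·BᵀPA = [-3.8901 1.7802]
A−BK = [0.1099 -0.2198; -8.8352 1.6703]
AᵀP(A−BK) = [68.0440 -28.0879; -28.0879 12.1758]
P' = Q + AᵀP(A−BK) = [70.5440 -25.8379; -25.8379 14.4258]
tr(P') = 84.9698

84.9698


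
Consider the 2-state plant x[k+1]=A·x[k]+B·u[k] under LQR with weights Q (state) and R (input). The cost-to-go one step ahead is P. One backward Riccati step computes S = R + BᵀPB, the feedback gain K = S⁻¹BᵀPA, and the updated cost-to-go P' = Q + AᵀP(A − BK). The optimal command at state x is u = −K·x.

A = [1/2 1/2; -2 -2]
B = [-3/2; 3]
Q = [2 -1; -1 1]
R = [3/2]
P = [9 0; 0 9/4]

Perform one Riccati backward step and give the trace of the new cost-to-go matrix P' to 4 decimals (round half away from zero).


5.9732

BᵀP = [-13.5000 6.7500]
S = R + BᵀPB = [3/2] + [40.5000] = [42.0000]
BᵀPA = [-20.2500 -20.2500]
K = S⁻¹·BᵀPA = [-0.4821 -0.4821]
A−BK = [-0.2232 -0.2232; -0.5536 -0.5536]
AᵀP(A−BK) = [1.4866 1.4866; 1.4866 1.4866]
P' = Q + AᵀP(A−BK) = [3.4866 0.4866; 0.4866 2.4866]
tr(P') = 5.9732


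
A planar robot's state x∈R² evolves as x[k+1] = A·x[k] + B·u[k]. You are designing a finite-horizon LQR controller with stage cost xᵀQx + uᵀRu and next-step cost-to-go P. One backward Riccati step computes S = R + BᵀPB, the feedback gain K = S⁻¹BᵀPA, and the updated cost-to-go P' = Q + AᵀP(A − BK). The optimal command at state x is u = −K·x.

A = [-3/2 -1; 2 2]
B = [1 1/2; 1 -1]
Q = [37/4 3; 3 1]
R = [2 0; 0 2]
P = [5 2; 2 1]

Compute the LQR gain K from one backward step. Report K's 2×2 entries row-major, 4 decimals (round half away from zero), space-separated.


-0.3645 -0.0748 -0.2523 -0.2056

BᵀP = [7.0000 3.0000; 0.5000 0.0000]
S = R + BᵀPB = [2 0; 0 2] + [10.0000 0.5000; 0.5000 0.2500] = [12.0000 0.5000; 0.5000 2.2500]
BᵀPA = [-4.5000 -1.0000; -0.7500 -0.5000]
K = S⁻¹·BᵀPA = [-0.3645 -0.0748; -0.2523 -0.2056]
A−BK = [-1.0093 -0.8224; 2.1121 1.8692]
AᵀP(A−BK) = [1.4206 1.0093; 1.0093 0.8224]
P' = Q + AᵀP(A−BK) = [10.6706 4.0093; 4.0093 1.8224]
tr(P') = 12.4930


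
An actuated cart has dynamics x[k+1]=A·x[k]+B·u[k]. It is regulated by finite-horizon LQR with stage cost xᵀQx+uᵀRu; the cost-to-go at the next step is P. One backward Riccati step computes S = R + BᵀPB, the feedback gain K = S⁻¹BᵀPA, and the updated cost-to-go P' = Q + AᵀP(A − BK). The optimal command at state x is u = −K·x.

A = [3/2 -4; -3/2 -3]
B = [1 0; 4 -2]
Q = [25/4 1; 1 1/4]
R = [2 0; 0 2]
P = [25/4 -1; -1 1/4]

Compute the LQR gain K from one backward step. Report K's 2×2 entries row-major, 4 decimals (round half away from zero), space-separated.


0.7941 -2.1176 1.2500 -2.1667

BᵀP = [2.2500 0.0000; 2.0000 -0.5000]
S = R + BᵀPB = [2 0; 0 2] + [2.2500 0.0000; 0.0000 1.0000] = [4.2500 0.0000; 0.0000 3.0000]
BᵀPA = [3.3750 -9.0000; 3.7500 -6.5000]
K = S⁻¹·BᵀPA = [0.7941 -2.1176; 1.2500 -2.1667]
A−BK = [0.7059 -1.8824; -2.1765 1.1373]
AᵀP(A−BK) = [11.7574 -22.6029; -22.6029 45.1078]
P' = Q + AᵀP(A−BK) = [18.0074 -21.6029; -21.6029 45.3578]
tr(P') = 63.3652


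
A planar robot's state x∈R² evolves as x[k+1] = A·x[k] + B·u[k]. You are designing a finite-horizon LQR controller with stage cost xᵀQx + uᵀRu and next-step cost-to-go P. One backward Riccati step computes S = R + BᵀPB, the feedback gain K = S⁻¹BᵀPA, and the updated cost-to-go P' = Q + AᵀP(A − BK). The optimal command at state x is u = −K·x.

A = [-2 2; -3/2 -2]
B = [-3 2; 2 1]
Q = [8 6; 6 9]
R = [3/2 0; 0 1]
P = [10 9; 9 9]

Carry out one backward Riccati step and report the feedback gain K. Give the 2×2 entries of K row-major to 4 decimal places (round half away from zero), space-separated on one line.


-0.0434 -0.6531 -1.1620 -0.2041

BᵀP = [-12.0000 -9.0000; 29.0000 27.0000]
S = R + BᵀPB = [3/2 0; 0 1] + [18.0000 -33.0000; -33.0000 85.0000] = [19.5000 -33.0000; -33.0000 86.0000]
BᵀPA = [37.5000 -6.0000; -98.5000 4.0000]
K = S⁻¹·BᵀPA = [-0.0434 -0.6531; -1.1620 -0.2041]
A−BK = [0.1939 0.4490; -0.2513 -0.4898]
AᵀP(A−BK) = [1.4203 0.3878; 0.3878 0.8980]
P' = Q + AᵀP(A−BK) = [9.4203 6.3878; 6.3878 9.8980]
tr(P') = 19.3182


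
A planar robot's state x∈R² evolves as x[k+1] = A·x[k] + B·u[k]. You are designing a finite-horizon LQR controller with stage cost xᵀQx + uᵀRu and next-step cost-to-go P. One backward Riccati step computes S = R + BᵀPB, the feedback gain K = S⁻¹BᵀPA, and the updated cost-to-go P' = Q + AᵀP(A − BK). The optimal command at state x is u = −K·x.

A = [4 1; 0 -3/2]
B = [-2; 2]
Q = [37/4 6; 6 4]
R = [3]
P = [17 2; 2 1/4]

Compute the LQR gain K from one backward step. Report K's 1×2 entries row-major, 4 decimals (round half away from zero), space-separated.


-2.1429 -0.4420

BᵀP = [-30.0000 -3.5000]
S = R + BᵀPB = [3] + [53.0000] = [56.0000]
BᵀPA = [-120.0000 -24.7500]
K = S⁻¹·BᵀPA = [-2.1429 -0.4420]
A−BK = [-0.2857 0.1161; 4.2857 -0.6161]
AᵀP(A−BK) = [14.8571 2.9643; 2.9643 0.6239]
P' = Q + AᵀP(A−BK) = [24.1071 8.9643; 8.9643 4.6239]
tr(P') = 28.7310


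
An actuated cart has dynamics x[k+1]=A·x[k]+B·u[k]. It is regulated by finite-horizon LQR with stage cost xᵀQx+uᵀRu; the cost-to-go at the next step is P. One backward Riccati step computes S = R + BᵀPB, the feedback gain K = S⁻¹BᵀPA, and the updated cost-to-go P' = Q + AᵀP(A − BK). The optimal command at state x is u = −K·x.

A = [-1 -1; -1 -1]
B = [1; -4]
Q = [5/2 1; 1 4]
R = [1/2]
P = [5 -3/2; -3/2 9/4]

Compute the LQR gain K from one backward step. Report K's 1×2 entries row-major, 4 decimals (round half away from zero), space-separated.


-0.0093 -0.0093

BᵀP = [11.0000 -10.5000]
S = R + BᵀPB = [1/2] + [53.0000] = [53.5000]
BᵀPA = [-0.5000 -0.5000]
K = S⁻¹·BᵀPA = [-0.0093 -0.0093]
A−BK = [-0.9907 -0.9907; -1.0374 -1.0374]
AᵀP(A−BK) = [4.2453 4.2453; 4.2453 4.2453]
P' = Q + AᵀP(A−BK) = [6.7453 5.2453; 5.2453 8.2453]
tr(P') = 14.9907


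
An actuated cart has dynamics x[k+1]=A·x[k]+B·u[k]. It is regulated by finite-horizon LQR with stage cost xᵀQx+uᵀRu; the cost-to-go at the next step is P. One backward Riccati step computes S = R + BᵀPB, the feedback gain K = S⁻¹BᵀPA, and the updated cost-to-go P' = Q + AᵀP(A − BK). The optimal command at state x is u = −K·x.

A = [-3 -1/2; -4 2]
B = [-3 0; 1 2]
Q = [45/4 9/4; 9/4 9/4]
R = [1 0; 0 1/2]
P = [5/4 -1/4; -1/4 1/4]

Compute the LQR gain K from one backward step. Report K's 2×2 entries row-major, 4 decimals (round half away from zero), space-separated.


0.7647 0.2059 -1.3529 0.5588

BᵀP = [-4.0000 1.0000; -0.5000 0.5000]
S = R + BᵀPB = [1 0; 0 1/2] + [13.0000 2.0000; 2.0000 1.0000] = [14.0000 2.0000; 2.0000 1.5000]
BᵀPA = [8.0000 4.0000; -0.5000 1.2500]
K = S⁻¹·BᵀPA = [0.7647 0.2059; -1.3529 0.5588]
A−BK = [-0.7059 0.1176; -2.0588 0.6765]
AᵀP(A−BK) = [2.4559 -0.4926; -0.4926 0.2904]
P' = Q + AᵀP(A−BK) = [13.7059 1.7574; 1.7574 2.5404]
tr(P') = 16.2463


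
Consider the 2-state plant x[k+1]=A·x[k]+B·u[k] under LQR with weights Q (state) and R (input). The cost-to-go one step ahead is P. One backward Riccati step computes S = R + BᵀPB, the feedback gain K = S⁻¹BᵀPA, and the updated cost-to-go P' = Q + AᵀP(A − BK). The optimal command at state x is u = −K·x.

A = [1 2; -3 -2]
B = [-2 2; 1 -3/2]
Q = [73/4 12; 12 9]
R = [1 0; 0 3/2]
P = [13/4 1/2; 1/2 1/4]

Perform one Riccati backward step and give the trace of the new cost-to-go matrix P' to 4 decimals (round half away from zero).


29.1202

BᵀP = [-6.0000 -0.7500; 5.7500 0.6250]
S = R + BᵀPB = [1 0; 0 3/2] + [11.2500 -10.8750; -10.8750 10.5625] = [12.2500 -10.8750; -10.8750 12.0625]
BᵀPA = [-3.7500 -10.5000; 3.8750 10.2500]
K = S⁻¹·BᵀPA = [-0.1049 -0.5148; 0.2267 0.3856]
A−BK = [0.3369 0.1992; -2.5551 -0.9068]
AᵀP(A−BK) = [1.2283 0.5752; 0.5752 0.6419]
P' = Q + AᵀP(A−BK) = [19.4783 12.5752; 12.5752 9.6419]
tr(P') = 29.1202


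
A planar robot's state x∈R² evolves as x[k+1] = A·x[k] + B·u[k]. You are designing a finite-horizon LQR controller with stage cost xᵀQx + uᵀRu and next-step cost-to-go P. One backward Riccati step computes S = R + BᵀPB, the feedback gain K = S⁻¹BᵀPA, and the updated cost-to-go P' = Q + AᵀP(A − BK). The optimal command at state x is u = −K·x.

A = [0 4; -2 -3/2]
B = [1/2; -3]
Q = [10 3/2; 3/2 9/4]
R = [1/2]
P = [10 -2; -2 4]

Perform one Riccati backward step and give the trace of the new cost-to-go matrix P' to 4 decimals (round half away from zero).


BᵀP = [11.0000 -13.0000]
S = R + BᵀPB = [1/2] + [44.5000] = [45.0000]
BᵀPA = [26.0000 63.5000]
K = S⁻¹·BᵀPA = [0.5778 1.4111]
A−BK = [-0.2889 3.2944; -0.2667 2.7333]
AᵀP(A−BK) = [0.9778 -8.6889; -8.6889 103.3944]
P' = Q + AᵀP(A−BK) = [10.9778 -7.1889; -7.1889 105.6444]
tr(P') = 116.6222

116.6222


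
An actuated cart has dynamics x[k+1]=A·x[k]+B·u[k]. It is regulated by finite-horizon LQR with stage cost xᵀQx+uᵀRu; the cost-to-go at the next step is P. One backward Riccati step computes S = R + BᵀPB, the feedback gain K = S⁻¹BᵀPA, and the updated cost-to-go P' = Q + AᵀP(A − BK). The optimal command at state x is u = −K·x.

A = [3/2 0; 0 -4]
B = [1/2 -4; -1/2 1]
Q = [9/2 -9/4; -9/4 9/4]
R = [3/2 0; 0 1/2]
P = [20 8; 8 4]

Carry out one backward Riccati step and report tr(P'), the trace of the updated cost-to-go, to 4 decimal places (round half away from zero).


21.5162

BᵀP = [6.0000 2.0000; -72.0000 -28.0000]
S = R + BᵀPB = [3/2 0; 0 1/2] + [2.0000 -22.0000; -22.0000 260.0000] = [3.5000 -22.0000; -22.0000 260.5000]
BᵀPA = [9.0000 -8.0000; -108.0000 112.0000]
K = S⁻¹·BᵀPA = [-0.0736 0.8884; -0.4208 0.5050]
A−BK = [-0.1464 1.5757; 0.3840 -4.0608]
AᵀP(A−BK) = [0.2157 -1.4588; -1.4588 14.5506]
P' = Q + AᵀP(A−BK) = [4.7157 -3.7088; -3.7088 16.8006]
tr(P') = 21.5162


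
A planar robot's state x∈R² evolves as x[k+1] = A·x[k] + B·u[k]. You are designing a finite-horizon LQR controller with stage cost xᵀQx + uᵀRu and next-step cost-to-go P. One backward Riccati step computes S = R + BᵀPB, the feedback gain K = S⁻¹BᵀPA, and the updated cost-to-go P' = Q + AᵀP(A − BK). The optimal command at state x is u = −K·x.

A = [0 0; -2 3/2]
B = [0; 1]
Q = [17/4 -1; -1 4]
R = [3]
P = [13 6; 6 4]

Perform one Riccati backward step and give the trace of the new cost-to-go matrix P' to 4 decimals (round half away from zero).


BᵀP = [6.0000 4.0000]
S = R + BᵀPB = [3] + [4.0000] = [7.0000]
BᵀPA = [-8.0000 6.0000]
K = S⁻¹·BᵀPA = [-1.1429 0.8571]
A−BK = [0.0000 0.0000; -0.8571 0.6429]
AᵀP(A−BK) = [6.8571 -5.1429; -5.1429 3.8571]
P' = Q + AᵀP(A−BK) = [11.1071 -6.1429; -6.1429 7.8571]
tr(P') = 18.9643

18.9643


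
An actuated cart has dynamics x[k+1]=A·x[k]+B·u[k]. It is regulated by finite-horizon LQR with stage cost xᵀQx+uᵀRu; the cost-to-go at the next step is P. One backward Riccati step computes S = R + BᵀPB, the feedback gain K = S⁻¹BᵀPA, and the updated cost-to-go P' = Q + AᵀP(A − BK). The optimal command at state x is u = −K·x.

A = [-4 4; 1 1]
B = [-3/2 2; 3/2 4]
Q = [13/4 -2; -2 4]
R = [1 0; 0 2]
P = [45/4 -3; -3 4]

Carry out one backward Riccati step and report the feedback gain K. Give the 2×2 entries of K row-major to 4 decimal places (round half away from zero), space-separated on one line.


1.9593 -1.5241 -0.4846 0.8073

BᵀP = [-21.3750 10.5000; 10.5000 10.0000]
S = R + BᵀPB = [1 0; 0 2] + [47.8125 -0.7500; -0.7500 61.0000] = [48.8125 -0.7500; -0.7500 63.0000]
BᵀPA = [96.0000 -75.0000; -32.0000 52.0000]
K = S⁻¹·BᵀPA = [1.9593 -1.5241; -0.4846 0.8073]
A−BK = [-0.0919 0.0994; -0.0004 0.0571]
AᵀP(A−BK) = [4.4031 -3.8554; -3.8554 3.7162]
P' = Q + AᵀP(A−BK) = [7.6531 -5.8554; -5.8554 7.7162]
tr(P') = 15.3694


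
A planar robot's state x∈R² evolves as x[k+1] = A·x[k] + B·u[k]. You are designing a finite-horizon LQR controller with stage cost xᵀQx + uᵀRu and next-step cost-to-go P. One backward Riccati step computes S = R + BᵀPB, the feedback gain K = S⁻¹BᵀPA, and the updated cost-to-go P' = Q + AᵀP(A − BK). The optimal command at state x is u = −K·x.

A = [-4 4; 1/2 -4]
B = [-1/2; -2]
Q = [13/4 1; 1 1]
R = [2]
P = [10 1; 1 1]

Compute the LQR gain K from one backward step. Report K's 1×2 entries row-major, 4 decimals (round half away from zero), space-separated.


BᵀP = [-7.0000 -2.5000]
S = R + BᵀPB = [2] + [8.5000] = [10.5000]
BᵀPA = [26.7500 -18.0000]
K = S⁻¹·BᵀPA = [2.5476 -1.7143]
A−BK = [-2.7262 3.1429; 5.5952 -7.4286]
AᵀP(A−BK) = [88.1012 -98.1429; -98.1429 113.1429]
P' = Q + AᵀP(A−BK) = [91.3512 -97.1429; -97.1429 114.1429]
tr(P') = 205.4940

2.5476 -1.7143


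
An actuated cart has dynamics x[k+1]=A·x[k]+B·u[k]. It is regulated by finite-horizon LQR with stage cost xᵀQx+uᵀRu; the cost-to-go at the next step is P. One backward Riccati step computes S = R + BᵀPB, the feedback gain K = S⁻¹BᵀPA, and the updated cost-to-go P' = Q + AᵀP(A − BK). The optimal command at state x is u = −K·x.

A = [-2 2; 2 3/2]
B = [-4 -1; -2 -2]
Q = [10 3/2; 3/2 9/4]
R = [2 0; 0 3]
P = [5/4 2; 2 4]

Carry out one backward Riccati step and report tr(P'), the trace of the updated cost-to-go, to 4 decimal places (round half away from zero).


BᵀP = [-9.0000 -16.0000; -5.2500 -10.0000]
S = R + BᵀPB = [2 0; 0 3] + [68.0000 41.0000; 41.0000 25.2500] = [70.0000 41.0000; 41.0000 28.2500]
BᵀPA = [-14.0000 -42.0000; -9.5000 -25.5000]
K = S⁻¹·BᵀPA = [-0.0202 -0.4755; -0.3069 -0.2125]
A−BK = [-2.3879 -0.1147; 1.3457 0.1239]
AᵀP(A−BK) = [1.8010 0.3238; 0.3238 0.6088]
P' = Q + AᵀP(A−BK) = [11.8010 1.8238; 1.8238 2.8588]
tr(P') = 14.6598

14.6598


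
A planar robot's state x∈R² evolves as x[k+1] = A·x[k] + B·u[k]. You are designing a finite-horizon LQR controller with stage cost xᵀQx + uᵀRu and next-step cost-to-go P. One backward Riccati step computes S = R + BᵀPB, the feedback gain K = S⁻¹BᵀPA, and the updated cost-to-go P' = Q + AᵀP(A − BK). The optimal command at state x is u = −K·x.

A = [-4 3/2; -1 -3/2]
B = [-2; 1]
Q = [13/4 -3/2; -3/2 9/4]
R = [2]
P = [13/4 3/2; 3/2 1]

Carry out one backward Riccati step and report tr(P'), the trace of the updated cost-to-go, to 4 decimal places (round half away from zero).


BᵀP = [-5.0000 -2.0000]
S = R + BᵀPB = [2] + [8.0000] = [10.0000]
BᵀPA = [22.0000 -4.5000]
K = S⁻¹·BᵀPA = [2.2000 -0.4500]
A−BK = [0.4000 0.6000; -3.2000 -1.0500]
AᵀP(A−BK) = [16.6000 -1.3500; -1.3500 0.7875]
P' = Q + AᵀP(A−BK) = [19.8500 -2.8500; -2.8500 3.0375]
tr(P') = 22.8875

22.8875


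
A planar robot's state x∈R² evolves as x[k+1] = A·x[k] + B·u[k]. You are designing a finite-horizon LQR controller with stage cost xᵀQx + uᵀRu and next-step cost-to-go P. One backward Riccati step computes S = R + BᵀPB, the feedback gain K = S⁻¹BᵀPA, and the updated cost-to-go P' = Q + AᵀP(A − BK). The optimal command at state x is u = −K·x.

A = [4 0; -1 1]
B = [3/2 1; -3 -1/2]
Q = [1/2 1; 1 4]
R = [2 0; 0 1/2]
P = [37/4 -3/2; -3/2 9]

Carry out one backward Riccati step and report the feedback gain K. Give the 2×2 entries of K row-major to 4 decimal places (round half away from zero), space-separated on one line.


BᵀP = [18.3750 -29.2500; 10.0000 -6.0000]
S = R + BᵀPB = [2 0; 0 1/2] + [115.3125 33.0000; 33.0000 13.0000] = [117.3125 33.0000; 33.0000 13.5000]
BᵀPA = [102.7500 -29.2500; 46.0000 -6.0000]
K = S⁻¹·BᵀPA = [-0.2645 -0.3980; 4.0541 0.5283]
A−BK = [0.3427 0.0686; 0.2334 0.0703]
AᵀP(A−BK) = [9.6946 1.5865; 1.5865 0.5298]
P' = Q + AᵀP(A−BK) = [10.1946 2.5865; 2.5865 4.5298]
tr(P') = 14.7245

-0.2645 -0.3980 4.0541 0.5283


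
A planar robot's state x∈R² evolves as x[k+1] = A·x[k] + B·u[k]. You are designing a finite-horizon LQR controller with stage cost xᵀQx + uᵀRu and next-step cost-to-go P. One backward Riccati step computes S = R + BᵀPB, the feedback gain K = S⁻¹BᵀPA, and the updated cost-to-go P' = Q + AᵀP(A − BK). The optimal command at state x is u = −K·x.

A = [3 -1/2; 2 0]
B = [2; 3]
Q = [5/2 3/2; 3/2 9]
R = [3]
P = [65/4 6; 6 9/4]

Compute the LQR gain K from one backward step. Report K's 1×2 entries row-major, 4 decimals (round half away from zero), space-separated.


BᵀP = [50.5000 18.7500]
S = R + BᵀPB = [3] + [157.2500] = [160.2500]
BᵀPA = [189.0000 -25.2500]
K = S⁻¹·BᵀPA = [1.1794 -0.1576]
A−BK = [0.6412 -0.1849; -1.5382 0.4727]
AᵀP(A−BK) = [4.3420 -0.5950; -0.5950 0.0840]
P' = Q + AᵀP(A−BK) = [6.8420 0.9050; 0.9050 9.0840]
tr(P') = 15.9260

1.1794 -0.1576


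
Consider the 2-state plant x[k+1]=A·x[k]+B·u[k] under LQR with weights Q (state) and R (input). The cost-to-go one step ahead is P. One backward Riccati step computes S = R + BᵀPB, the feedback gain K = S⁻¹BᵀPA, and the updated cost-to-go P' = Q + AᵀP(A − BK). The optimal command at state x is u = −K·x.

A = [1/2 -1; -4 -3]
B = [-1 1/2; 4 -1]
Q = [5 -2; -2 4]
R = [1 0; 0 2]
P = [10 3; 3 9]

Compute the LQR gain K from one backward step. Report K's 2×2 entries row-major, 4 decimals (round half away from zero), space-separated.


-1.0910 -1.1508 -0.3727 -1.5548

BᵀP = [2.0000 33.0000; 2.0000 -7.5000]
S = R + BᵀPB = [1 0; 0 2] + [130.0000 -32.0000; -32.0000 8.5000] = [131.0000 -32.0000; -32.0000 10.5000]
BᵀPA = [-131.0000 -101.0000; 31.0000 20.5000]
K = S⁻¹·BᵀPA = [-1.0910 -1.1508; -0.3727 -1.5548]
A−BK = [-0.4047 -1.3734; -0.0085 0.0484]
AᵀP(A−BK) = [3.1273 7.9452; 7.9452 24.6437]
P' = Q + AᵀP(A−BK) = [8.1273 5.9452; 5.9452 28.6437]
tr(P') = 36.7710


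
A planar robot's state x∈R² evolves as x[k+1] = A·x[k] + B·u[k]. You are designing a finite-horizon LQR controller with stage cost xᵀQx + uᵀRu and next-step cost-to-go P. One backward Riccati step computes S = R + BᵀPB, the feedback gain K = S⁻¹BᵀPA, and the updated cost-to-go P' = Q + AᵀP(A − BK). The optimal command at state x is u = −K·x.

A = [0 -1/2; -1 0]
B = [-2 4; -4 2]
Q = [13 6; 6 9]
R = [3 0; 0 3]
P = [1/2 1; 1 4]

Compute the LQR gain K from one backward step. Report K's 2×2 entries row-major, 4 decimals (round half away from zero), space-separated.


BᵀP = [-5.0000 -18.0000; 4.0000 12.0000]
S = R + BᵀPB = [3 0; 0 3] + [82.0000 -56.0000; -56.0000 40.0000] = [85.0000 -56.0000; -56.0000 43.0000]
BᵀPA = [18.0000 2.5000; -12.0000 -2.0000]
K = S⁻¹·BᵀPA = [0.1965 -0.0087; -0.0231 -0.0578]
A−BK = [0.4855 -0.2861; -0.1676 0.0809]
AᵀP(A−BK) = [0.1850 -0.0376; -0.0376 0.0311]
P' = Q + AᵀP(A−BK) = [13.1850 5.9624; 5.9624 9.0311]
tr(P') = 22.2160

0.1965 -0.0087 -0.0231 -0.0578


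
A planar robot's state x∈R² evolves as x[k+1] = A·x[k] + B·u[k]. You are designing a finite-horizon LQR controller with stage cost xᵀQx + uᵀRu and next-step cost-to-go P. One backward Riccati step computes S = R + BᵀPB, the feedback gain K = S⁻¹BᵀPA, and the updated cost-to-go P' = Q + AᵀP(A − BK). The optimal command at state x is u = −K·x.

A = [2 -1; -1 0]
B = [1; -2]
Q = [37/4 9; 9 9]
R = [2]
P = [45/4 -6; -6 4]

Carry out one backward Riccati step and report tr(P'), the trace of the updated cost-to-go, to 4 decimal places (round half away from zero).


23.6115

BᵀP = [23.2500 -14.0000]
S = R + BᵀPB = [2] + [51.2500] = [53.2500]
BᵀPA = [60.5000 -23.2500]
K = S⁻¹·BᵀPA = [1.1362 -0.4366]
A−BK = [0.8638 -0.5634; 1.2723 -0.8732]
AᵀP(A−BK) = [4.2629 -2.0845; -2.0845 1.0986]
P' = Q + AᵀP(A−BK) = [13.5129 6.9155; 6.9155 10.0986]
tr(P') = 23.6115


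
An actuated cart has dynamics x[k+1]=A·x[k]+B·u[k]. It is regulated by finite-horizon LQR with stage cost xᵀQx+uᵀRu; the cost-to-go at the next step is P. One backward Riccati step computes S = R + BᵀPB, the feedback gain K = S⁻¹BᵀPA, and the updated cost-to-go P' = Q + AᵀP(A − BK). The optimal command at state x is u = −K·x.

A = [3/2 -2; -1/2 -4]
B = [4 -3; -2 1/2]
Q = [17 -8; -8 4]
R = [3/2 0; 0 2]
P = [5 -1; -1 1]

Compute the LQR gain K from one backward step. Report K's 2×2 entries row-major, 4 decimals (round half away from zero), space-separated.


0.2475 0.4950 -0.1576 1.0180

BᵀP = [22.0000 -6.0000; -15.5000 3.5000]
S = R + BᵀPB = [3/2 0; 0 2] + [100.0000 -69.0000; -69.0000 48.2500] = [101.5000 -69.0000; -69.0000 50.2500]
BᵀPA = [36.0000 -20.0000; -25.0000 17.0000]
K = S⁻¹·BᵀPA = [0.2475 0.4950; -0.1576 1.0180]
A−BK = [0.0370 -0.9260; 0.0738 -3.5190]
AᵀP(A−BK) = [0.1484 -0.3698; -0.3698 12.5937]
P' = Q + AᵀP(A−BK) = [17.1484 -8.3698; -8.3698 16.5937]
tr(P') = 33.7422


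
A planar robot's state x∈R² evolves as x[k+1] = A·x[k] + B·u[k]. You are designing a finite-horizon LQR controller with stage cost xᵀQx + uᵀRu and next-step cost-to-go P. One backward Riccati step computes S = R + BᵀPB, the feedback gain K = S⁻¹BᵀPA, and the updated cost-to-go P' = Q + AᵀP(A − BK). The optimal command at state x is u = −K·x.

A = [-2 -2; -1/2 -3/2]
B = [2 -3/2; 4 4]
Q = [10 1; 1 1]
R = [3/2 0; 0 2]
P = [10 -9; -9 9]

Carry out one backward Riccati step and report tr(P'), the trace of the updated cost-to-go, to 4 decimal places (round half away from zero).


12.7157

BᵀP = [-16.0000 18.0000; -51.0000 49.5000]
S = R + BᵀPB = [3/2 0; 0 2] + [40.0000 96.0000; 96.0000 274.5000] = [41.5000 96.0000; 96.0000 276.5000]
BᵀPA = [23.0000 5.0000; 77.2500 27.7500]
K = S⁻¹·BᵀPA = [-0.4677 -0.5673; 0.4418 0.2973]
A−BK = [-0.4019 -0.4193; -0.3962 -0.4200]
AᵀP(A−BK) = [0.8803 0.8292; 0.8292 0.8355]
P' = Q + AᵀP(A−BK) = [10.8803 1.8292; 1.8292 1.8355]
tr(P') = 12.7157


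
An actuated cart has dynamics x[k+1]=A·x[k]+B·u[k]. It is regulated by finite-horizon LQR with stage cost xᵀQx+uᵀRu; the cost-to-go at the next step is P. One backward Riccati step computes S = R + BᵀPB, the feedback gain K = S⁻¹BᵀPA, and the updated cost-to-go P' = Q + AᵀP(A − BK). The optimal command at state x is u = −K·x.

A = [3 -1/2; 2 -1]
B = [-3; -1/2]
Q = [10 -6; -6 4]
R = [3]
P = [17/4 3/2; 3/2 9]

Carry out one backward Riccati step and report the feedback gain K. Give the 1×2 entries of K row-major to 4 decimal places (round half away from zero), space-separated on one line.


BᵀP = [-13.5000 -9.0000]
S = R + BᵀPB = [3] + [45.0000] = [48.0000]
BᵀPA = [-58.5000 15.7500]
K = S⁻¹·BᵀPA = [-1.2188 0.3281]
A−BK = [-0.6563 0.4844; 1.3906 -0.8359]
AᵀP(A−BK) = [20.9531 -11.1797; -11.1797 6.3945]
P' = Q + AᵀP(A−BK) = [30.9531 -17.1797; -17.1797 10.3945]
tr(P') = 41.3477

-1.2188 0.3281


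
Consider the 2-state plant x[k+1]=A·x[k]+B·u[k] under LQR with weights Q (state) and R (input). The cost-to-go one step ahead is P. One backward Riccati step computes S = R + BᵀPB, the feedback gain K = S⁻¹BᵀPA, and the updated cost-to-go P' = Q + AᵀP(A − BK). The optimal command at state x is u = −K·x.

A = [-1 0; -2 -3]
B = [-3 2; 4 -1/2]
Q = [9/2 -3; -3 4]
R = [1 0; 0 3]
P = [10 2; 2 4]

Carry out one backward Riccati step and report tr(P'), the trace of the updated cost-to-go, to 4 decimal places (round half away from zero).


20.0929

BᵀP = [-22.0000 10.0000; 19.0000 2.0000]
S = R + BᵀPB = [1 0; 0 3] + [106.0000 -49.0000; -49.0000 37.0000] = [107.0000 -49.0000; -49.0000 40.0000]
BᵀPA = [2.0000 -30.0000; -23.0000 -6.0000]
K = S⁻¹·BᵀPA = [-0.5572 -0.7951; -1.2576 -1.1240]
A−BK = [-0.1565 -0.1373; -0.3999 -0.3816]
AᵀP(A−BK) = [6.1900 5.7382; 5.7382 5.4029]
P' = Q + AᵀP(A−BK) = [10.6900 2.7382; 2.7382 9.4029]
tr(P') = 20.0929


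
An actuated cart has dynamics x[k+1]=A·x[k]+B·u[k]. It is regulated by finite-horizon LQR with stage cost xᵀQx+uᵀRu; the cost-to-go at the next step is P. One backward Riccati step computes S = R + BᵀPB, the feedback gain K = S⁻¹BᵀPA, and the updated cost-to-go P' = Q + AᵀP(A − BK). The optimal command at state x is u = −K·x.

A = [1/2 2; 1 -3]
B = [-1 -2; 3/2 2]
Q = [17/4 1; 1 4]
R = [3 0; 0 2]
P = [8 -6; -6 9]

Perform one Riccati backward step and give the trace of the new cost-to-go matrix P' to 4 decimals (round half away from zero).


BᵀP = [-17.0000 19.5000; -28.0000 30.0000]
S = R + BᵀPB = [3 0; 0 2] + [46.2500 73.0000; 73.0000 116.0000] = [49.2500 73.0000; 73.0000 118.0000]
BᵀPA = [11.0000 -92.5000; 16.0000 -146.0000]
K = S⁻¹·BᵀPA = [0.2694 -0.5326; -0.0311 -0.9078]
A−BK = [0.7073 -0.3482; 0.6580 -0.3855]
AᵀP(A−BK) = [2.5337 -1.6166; -1.6166 3.1959]
P' = Q + AᵀP(A−BK) = [6.7837 -0.6166; -0.6166 7.1959]
tr(P') = 13.9795

13.9795


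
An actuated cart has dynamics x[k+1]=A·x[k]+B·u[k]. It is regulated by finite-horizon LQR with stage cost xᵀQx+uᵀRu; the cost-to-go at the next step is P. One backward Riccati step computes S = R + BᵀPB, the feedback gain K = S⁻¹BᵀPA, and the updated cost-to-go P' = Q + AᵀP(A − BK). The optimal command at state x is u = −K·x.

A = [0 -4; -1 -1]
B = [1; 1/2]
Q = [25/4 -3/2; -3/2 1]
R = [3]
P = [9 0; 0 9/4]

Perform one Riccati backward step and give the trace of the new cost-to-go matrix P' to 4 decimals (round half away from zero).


45.9366

BᵀP = [9.0000 1.1250]
S = R + BᵀPB = [3] + [9.5625] = [12.5625]
BᵀPA = [-1.1250 -37.1250]
K = S⁻¹·BᵀPA = [-0.0896 -2.9552]
A−BK = [0.0896 -1.0448; -0.9552 0.4776]
AᵀP(A−BK) = [2.1493 -1.0746; -1.0746 36.5373]
P' = Q + AᵀP(A−BK) = [8.3993 -2.5746; -2.5746 37.5373]
tr(P') = 45.9366


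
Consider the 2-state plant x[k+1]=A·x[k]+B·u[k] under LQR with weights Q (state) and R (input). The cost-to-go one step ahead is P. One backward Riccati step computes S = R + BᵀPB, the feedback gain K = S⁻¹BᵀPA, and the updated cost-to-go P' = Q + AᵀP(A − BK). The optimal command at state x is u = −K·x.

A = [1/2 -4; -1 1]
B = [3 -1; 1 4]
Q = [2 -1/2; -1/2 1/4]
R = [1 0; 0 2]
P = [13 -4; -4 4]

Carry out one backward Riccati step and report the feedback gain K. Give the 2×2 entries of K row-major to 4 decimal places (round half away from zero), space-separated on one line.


BᵀP = [35.0000 -8.0000; -29.0000 20.0000]
S = R + BᵀPB = [1 0; 0 2] + [97.0000 -67.0000; -67.0000 109.0000] = [98.0000 -67.0000; -67.0000 111.0000]
BᵀPA = [25.5000 -148.0000; -34.5000 136.0000]
K = S⁻¹·BᵀPA = [0.0812 -1.1451; -0.2618 0.5340]
A−BK = [-0.0055 -0.0307; -0.0341 0.0089]
AᵀP(A−BK) = [0.1472 -0.3756; -0.3756 1.8964]
P' = Q + AᵀP(A−BK) = [2.1472 -0.8756; -0.8756 2.1464]
tr(P') = 4.2936

0.0812 -1.1451 -0.2618 0.5340


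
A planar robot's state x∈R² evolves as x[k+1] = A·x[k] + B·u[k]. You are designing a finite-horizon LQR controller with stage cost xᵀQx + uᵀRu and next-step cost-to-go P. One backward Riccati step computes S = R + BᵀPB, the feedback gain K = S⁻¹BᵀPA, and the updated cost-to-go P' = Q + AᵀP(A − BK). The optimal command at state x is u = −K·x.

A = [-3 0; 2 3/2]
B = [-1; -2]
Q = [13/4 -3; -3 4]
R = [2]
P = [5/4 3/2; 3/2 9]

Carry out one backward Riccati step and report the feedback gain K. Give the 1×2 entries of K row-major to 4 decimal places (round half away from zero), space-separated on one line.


-0.5801 -0.6464

BᵀP = [-4.2500 -19.5000]
S = R + BᵀPB = [2] + [43.2500] = [45.2500]
BᵀPA = [-26.2500 -29.2500]
K = S⁻¹·BᵀPA = [-0.5801 -0.6464]
A−BK = [-3.5801 -0.6464; 0.8398 0.2072]
AᵀP(A−BK) = [14.0221 3.2818; 3.2818 1.3425]
P' = Q + AᵀP(A−BK) = [17.2721 0.2818; 0.2818 5.3425]
tr(P') = 22.6146


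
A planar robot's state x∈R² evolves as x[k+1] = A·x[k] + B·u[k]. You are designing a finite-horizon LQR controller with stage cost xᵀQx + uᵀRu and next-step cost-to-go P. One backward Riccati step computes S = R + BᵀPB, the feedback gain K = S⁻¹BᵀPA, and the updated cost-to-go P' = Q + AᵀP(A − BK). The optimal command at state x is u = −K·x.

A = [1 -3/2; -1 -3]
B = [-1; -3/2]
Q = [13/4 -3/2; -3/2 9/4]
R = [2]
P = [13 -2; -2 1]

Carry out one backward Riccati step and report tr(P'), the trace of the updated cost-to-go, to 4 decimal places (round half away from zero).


17.7500

BᵀP = [-10.0000 0.5000]
S = R + BᵀPB = [2] + [9.2500] = [11.2500]
BᵀPA = [-10.5000 13.5000]
K = S⁻¹·BᵀPA = [-0.9333 1.2000]
A−BK = [0.0667 -0.3000; -2.4000 -1.2000]
AᵀP(A−BK) = [8.2000 -0.9000; -0.9000 4.0500]
P' = Q + AᵀP(A−BK) = [11.4500 -2.4000; -2.4000 6.3000]
tr(P') = 17.7500


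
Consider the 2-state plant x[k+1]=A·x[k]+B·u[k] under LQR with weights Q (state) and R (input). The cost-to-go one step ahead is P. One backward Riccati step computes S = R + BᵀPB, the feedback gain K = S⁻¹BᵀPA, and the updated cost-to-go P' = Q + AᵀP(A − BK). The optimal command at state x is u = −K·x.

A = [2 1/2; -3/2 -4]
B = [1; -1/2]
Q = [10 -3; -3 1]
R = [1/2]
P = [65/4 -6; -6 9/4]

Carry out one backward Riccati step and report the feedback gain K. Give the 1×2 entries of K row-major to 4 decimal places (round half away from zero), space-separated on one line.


BᵀP = [19.2500 -7.1250]
S = R + BᵀPB = [1/2] + [22.8125] = [23.3125]
BᵀPA = [49.1875 38.1250]
K = S⁻¹·BᵀPA = [2.1099 1.6354]
A−BK = [-0.1099 -1.1354; -0.4450 -3.1823]
AᵀP(A−BK) = [2.2808 1.8093; 1.8093 1.7133]
P' = Q + AᵀP(A−BK) = [12.2808 -1.1907; -1.1907 2.7133]
tr(P') = 14.9941

2.1099 1.6354


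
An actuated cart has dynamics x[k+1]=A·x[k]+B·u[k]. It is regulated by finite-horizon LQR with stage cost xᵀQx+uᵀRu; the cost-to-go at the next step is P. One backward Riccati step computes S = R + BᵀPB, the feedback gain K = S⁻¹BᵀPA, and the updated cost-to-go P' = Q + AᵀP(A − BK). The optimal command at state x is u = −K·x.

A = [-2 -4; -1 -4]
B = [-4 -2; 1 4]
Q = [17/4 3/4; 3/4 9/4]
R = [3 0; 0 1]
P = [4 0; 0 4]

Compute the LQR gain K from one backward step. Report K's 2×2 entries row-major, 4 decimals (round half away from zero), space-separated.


0.6580 1.5735 -0.3899 -1.3275

BᵀP = [-16.0000 4.0000; -8.0000 16.0000]
S = R + BᵀPB = [3 0; 0 1] + [68.0000 48.0000; 48.0000 80.0000] = [71.0000 48.0000; 48.0000 81.0000]
BᵀPA = [28.0000 48.0000; 0.0000 -32.0000]
K = S⁻¹·BᵀPA = [0.6580 1.5735; -0.3899 -1.3275]
A−BK = [-0.1480 -0.3609; -0.0983 -0.2634]
AᵀP(A−BK) = [1.5770 3.9408; 3.9408 9.9890]
P' = Q + AᵀP(A−BK) = [5.8270 4.6908; 4.6908 12.2390]
tr(P') = 18.0660


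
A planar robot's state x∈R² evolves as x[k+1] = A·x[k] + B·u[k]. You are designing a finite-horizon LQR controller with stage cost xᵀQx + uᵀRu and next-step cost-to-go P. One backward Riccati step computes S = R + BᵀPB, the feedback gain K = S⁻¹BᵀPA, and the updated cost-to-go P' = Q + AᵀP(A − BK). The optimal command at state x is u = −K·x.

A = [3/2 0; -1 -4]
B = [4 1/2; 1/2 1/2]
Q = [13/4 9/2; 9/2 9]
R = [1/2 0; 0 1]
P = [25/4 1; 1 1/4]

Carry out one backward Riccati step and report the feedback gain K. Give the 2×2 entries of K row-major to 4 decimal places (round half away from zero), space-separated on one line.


BᵀP = [25.5000 4.1250; 3.6250 0.6250]
S = R + BᵀPB = [1/2 0; 0 1] + [104.0625 14.8125; 14.8125 2.1250] = [104.5625 14.8125; 14.8125 3.1250]
BᵀPA = [34.1250 -16.5000; 4.8125 -2.5000]
K = S⁻¹·BᵀPA = [0.3294 -0.1354; -0.0211 -0.1584]
A−BK = [0.1932 0.6206; -1.1541 -3.8531]
AᵀP(A−BK) = [0.1750 0.3815; 0.3815 1.3705]
P' = Q + AᵀP(A−BK) = [3.4250 4.8815; 4.8815 10.3705]
tr(P') = 13.7956

0.3294 -0.1354 -0.0211 -0.1584


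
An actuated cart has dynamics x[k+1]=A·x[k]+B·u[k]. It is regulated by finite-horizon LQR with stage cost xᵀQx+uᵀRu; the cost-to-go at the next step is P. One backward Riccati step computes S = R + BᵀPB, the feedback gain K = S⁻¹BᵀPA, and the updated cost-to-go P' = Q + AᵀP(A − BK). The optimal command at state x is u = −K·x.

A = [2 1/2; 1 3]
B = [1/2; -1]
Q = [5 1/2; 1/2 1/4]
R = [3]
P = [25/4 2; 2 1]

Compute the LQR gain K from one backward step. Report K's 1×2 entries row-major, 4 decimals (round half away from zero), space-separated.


BᵀP = [1.1250 0.0000]
S = R + BᵀPB = [3] + [0.5625] = [3.5625]
BᵀPA = [2.2500 0.5625]
K = S⁻¹·BᵀPA = [0.6316 0.1579]
A−BK = [1.6842 0.4211; 1.6316 3.1579]
AᵀP(A−BK) = [32.5789 21.8947; 21.8947 16.4737]
P' = Q + AᵀP(A−BK) = [37.5789 22.3947; 22.3947 16.7237]
tr(P') = 54.3026

0.6316 0.1579
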